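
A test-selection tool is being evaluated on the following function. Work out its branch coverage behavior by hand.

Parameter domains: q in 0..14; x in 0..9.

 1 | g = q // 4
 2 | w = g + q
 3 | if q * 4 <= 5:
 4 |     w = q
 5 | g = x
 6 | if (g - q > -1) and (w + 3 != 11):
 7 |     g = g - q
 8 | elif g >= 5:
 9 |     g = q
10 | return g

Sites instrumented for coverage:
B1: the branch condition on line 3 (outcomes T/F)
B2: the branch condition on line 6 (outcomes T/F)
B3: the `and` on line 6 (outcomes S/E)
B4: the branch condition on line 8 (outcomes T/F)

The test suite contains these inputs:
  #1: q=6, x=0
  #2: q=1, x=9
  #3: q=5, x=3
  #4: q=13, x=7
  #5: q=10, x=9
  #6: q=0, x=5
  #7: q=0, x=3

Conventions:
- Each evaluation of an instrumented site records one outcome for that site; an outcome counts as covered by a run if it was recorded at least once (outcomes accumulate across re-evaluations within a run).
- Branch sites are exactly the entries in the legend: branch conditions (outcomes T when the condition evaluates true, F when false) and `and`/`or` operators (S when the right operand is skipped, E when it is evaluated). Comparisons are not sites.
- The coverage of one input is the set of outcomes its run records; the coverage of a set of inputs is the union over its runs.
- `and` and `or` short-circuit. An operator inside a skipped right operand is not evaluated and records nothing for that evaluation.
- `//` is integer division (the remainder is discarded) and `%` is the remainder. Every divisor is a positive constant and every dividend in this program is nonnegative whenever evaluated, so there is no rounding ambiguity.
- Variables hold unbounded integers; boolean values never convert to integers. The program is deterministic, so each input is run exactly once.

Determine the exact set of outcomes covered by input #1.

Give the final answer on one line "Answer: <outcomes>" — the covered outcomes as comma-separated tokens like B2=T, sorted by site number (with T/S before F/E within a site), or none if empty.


Tracing the run of input #1 (q=6, x=0):
  B1->F, B3->S, B2->F, B4->F
collecting distinct outcomes: B1=F, B2=F, B3=S, B4=F
Answer: B1=F, B2=F, B3=S, B4=F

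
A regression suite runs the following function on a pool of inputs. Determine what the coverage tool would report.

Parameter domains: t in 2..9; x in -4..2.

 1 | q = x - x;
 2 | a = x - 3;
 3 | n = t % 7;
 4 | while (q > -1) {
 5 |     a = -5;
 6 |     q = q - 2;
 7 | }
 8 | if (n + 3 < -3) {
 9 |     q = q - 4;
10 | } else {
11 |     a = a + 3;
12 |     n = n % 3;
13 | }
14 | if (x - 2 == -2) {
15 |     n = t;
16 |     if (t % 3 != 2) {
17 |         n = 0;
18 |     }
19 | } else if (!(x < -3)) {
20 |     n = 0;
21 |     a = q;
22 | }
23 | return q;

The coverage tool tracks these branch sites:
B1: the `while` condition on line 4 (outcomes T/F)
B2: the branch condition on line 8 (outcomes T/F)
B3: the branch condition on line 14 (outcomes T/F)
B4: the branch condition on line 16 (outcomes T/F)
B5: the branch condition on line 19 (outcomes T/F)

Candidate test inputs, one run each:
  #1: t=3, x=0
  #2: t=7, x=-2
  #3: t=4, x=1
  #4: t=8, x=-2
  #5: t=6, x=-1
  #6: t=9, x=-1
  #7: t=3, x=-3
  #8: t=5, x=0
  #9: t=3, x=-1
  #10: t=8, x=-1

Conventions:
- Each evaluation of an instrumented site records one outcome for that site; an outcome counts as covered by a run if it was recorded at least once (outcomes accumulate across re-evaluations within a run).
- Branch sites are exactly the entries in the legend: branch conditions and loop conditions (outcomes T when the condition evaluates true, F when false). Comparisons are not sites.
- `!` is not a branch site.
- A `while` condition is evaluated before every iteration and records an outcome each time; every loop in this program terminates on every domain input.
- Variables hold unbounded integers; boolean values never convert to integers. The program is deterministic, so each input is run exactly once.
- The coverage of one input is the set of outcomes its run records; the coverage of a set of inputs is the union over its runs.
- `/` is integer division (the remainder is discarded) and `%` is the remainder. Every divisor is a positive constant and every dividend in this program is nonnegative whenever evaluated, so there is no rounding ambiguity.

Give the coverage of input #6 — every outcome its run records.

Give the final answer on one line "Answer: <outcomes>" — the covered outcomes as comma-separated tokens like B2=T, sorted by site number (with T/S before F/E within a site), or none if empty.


Tracing the run of input #6 (t=9, x=-1):
  B1->T, B1->F, B2->F, B3->F, B5->T
deduplicating events, the covered set is: B1=T, B1=F, B2=F, B3=F, B5=T
Answer: B1=T, B1=F, B2=F, B3=F, B5=T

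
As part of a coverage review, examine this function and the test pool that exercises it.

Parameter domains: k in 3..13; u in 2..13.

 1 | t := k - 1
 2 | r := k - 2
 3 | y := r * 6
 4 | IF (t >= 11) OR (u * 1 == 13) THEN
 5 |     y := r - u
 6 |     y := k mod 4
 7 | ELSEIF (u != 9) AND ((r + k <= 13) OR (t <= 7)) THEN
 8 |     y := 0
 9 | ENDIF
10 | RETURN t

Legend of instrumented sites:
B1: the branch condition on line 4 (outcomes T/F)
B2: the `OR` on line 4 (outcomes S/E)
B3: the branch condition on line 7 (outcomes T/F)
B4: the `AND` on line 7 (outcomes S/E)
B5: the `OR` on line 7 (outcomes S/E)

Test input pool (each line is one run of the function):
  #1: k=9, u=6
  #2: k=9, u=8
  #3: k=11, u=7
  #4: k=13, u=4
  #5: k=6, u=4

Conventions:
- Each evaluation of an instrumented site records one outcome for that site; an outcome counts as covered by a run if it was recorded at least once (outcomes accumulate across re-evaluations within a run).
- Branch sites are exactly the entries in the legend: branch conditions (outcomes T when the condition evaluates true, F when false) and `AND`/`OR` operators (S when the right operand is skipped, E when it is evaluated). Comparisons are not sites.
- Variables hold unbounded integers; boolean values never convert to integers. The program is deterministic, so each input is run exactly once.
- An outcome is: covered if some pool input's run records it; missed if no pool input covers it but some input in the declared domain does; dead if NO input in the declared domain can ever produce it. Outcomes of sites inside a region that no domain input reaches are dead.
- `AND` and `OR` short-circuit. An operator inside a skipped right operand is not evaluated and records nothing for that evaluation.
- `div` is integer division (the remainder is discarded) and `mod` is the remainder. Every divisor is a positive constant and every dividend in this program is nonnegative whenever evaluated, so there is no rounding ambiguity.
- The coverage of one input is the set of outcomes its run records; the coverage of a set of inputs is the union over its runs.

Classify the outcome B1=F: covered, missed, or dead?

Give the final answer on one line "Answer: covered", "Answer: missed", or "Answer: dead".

B1=F is recorded by pool input(s) 1, 2, 3, 5 -> covered

Answer: covered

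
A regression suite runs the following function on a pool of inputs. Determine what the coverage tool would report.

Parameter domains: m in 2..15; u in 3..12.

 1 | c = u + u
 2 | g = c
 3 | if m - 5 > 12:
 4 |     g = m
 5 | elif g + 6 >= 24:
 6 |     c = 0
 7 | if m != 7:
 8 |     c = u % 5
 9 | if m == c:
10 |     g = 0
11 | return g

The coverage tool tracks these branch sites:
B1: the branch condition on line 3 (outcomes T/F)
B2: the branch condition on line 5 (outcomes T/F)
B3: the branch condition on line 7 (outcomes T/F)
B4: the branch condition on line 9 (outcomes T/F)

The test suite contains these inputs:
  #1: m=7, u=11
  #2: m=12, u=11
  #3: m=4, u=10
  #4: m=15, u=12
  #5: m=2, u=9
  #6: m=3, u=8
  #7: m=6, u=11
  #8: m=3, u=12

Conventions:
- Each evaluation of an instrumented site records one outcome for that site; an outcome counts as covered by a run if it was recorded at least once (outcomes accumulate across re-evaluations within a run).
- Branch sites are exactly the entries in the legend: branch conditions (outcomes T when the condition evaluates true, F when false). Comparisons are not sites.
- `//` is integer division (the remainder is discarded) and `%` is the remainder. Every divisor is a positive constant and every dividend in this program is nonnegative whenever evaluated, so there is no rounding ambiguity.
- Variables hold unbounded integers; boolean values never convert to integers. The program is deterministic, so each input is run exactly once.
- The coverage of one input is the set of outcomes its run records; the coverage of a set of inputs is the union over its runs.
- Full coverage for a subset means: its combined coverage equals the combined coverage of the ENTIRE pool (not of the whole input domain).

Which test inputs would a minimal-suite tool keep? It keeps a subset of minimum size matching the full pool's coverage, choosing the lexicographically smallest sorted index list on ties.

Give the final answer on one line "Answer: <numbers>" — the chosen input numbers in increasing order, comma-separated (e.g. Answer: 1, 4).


run #1 (m=7, u=11) runs B1->F, B2->T, B3->F, B4->F; records B1=F, B2=T, B3=F, B4=F
run #2 (m=12, u=11) runs B1->F, B2->T, B3->T, B4->F; records B1=F, B2=T, B3=T, B4=F
run #3 (m=4, u=10) runs B1->F, B2->T, B3->T, B4->F; records B1=F, B2=T, B3=T, B4=F
run #4 (m=15, u=12) runs B1->F, B2->T, B3->T, B4->F; records B1=F, B2=T, B3=T, B4=F
run #5 (m=2, u=9) runs B1->F, B2->T, B3->T, B4->F; records B1=F, B2=T, B3=T, B4=F
run #6 (m=3, u=8) runs B1->F, B2->F, B3->T, B4->T; records B1=F, B2=F, B3=T, B4=T
run #7 (m=6, u=11) runs B1->F, B2->T, B3->T, B4->F; records B1=F, B2=T, B3=T, B4=F
run #8 (m=3, u=12) runs B1->F, B2->T, B3->T, B4->F; records B1=F, B2=T, B3=T, B4=F
pool-wide coverage (7 outcomes): B1=F, B2=T, B2=F, B3=T, B3=F, B4=T, B4=F
no size-1 subset reaches all 7 outcomes (best union: 4/7)
at size 2, {1, 6} reaches all 7 outcomes; every lexicographically earlier size-2 subset fails
Answer: 1, 6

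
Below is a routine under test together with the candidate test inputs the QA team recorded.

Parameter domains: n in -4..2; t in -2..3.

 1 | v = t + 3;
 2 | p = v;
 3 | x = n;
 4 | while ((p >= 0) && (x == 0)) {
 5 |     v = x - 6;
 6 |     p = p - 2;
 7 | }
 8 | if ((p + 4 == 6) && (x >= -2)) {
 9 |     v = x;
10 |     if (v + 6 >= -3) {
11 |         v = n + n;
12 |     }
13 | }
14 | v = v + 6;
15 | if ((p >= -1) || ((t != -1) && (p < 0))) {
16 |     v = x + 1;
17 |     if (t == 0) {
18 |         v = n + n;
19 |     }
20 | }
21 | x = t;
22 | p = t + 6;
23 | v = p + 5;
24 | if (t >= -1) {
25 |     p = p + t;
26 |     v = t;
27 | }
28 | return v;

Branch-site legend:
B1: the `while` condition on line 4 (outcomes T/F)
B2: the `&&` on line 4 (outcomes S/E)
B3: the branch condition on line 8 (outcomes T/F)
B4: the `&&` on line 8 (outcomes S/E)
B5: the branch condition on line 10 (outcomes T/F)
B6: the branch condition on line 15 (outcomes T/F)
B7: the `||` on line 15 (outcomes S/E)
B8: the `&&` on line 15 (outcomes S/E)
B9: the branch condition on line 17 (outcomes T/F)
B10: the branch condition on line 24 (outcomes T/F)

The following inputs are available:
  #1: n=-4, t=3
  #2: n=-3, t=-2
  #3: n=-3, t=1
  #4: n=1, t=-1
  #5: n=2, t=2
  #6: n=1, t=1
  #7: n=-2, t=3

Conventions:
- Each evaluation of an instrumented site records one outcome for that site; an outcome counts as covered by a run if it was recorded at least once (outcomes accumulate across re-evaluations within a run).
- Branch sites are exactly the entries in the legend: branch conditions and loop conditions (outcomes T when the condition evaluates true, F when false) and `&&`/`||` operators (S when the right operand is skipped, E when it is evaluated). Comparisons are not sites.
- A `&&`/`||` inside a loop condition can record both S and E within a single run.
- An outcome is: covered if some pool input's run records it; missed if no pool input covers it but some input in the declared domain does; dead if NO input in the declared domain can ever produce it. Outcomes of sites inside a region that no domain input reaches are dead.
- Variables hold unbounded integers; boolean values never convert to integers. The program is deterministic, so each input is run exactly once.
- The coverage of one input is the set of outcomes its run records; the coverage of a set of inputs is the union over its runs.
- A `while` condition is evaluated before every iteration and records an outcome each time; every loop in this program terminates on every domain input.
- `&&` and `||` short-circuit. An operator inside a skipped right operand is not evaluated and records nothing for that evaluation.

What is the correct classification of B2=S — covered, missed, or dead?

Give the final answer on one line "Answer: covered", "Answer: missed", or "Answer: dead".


no pool input records B2=S
but domain input (n=0, t=-2) does record it -> reachable, so missed
Answer: missed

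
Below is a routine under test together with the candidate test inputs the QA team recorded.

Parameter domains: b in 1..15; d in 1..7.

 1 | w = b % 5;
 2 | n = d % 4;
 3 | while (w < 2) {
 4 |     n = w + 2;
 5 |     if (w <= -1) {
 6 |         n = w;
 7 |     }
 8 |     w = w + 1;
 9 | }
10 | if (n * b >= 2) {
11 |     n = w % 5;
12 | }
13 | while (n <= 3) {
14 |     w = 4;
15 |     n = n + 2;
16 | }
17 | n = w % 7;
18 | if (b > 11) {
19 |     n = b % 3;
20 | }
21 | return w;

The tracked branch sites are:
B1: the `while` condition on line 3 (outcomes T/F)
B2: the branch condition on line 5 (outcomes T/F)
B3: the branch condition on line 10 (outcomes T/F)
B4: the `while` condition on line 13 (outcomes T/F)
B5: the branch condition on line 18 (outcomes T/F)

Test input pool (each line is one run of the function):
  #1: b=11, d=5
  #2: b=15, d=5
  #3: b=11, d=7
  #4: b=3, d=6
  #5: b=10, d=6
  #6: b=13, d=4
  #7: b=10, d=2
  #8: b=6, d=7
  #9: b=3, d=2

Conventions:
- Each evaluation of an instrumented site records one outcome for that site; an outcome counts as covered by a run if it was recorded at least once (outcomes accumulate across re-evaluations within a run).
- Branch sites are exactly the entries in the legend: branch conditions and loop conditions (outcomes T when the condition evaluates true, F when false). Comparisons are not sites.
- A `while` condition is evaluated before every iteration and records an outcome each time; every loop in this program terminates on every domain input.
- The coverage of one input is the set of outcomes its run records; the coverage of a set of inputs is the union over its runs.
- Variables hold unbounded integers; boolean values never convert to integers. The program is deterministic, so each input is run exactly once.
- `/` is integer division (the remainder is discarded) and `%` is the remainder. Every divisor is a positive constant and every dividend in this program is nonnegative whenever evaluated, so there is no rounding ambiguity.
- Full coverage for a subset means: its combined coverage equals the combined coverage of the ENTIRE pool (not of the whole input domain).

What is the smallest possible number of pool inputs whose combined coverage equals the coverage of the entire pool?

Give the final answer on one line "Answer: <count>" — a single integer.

test 1 (b=11, d=5) hits B1=T, B1=F, B2=F, B3=T, B4=T, B4=F, B5=F
test 2 (b=15, d=5) hits B1=T, B1=F, B2=F, B3=T, B4=T, B4=F, B5=T
test 3 (b=11, d=7) hits B1=T, B1=F, B2=F, B3=T, B4=T, B4=F, B5=F
test 4 (b=3, d=6) hits B1=F, B3=T, B4=T, B4=F, B5=F
test 5 (b=10, d=6) hits B1=T, B1=F, B2=F, B3=T, B4=T, B4=F, B5=F
test 6 (b=13, d=4) hits B1=F, B3=F, B4=T, B4=F, B5=T
test 7 (b=10, d=2) hits B1=T, B1=F, B2=F, B3=T, B4=T, B4=F, B5=F
test 8 (b=6, d=7) hits B1=T, B1=F, B2=F, B3=T, B4=T, B4=F, B5=F
test 9 (b=3, d=2) hits B1=F, B3=T, B4=T, B4=F, B5=F
union over all inputs: B1=T, B1=F, B2=F, B3=T, B3=F, B4=T, B4=F, B5=T, B5=F (9 outcomes)
every size-1 subset falls short of the 9 outcomes (best: 7/9)
inputs {1, 6} (size 2) cover everything; no size-2 subset with a lexicographically smaller index list covers all 9

Answer: 2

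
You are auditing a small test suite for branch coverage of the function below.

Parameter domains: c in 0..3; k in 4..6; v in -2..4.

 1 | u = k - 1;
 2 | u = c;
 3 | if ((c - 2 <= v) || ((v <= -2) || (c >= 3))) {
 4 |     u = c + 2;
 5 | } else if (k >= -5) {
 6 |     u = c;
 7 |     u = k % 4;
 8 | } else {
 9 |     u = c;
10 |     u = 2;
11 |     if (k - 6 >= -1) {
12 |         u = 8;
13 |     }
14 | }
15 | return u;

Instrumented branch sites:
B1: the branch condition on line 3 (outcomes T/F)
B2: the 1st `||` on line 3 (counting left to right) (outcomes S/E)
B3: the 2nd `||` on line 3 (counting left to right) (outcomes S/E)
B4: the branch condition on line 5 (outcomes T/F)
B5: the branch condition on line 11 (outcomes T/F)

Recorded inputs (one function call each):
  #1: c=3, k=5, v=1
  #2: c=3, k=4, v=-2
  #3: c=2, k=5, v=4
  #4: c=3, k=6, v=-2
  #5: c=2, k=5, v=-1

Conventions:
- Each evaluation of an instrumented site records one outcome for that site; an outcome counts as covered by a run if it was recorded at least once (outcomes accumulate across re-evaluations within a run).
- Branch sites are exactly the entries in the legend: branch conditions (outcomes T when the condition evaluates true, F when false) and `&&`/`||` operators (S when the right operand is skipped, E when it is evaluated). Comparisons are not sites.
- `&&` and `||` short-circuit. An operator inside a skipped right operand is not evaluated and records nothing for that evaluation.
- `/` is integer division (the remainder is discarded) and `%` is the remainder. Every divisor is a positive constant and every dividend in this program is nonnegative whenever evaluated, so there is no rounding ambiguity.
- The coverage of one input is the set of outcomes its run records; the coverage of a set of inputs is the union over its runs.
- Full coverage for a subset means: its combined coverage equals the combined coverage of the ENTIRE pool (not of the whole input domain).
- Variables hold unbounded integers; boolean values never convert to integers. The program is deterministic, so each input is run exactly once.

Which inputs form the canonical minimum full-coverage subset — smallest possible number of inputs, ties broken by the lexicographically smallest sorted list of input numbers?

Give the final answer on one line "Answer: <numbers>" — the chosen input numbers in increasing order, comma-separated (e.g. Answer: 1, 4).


run #1 (c=3, k=5, v=1) runs B2->S, B1->T; records B1=T, B2=S
run #2 (c=3, k=4, v=-2) runs B2->E, B3->S, B1->T; records B1=T, B2=E, B3=S
run #3 (c=2, k=5, v=4) runs B2->S, B1->T; records B1=T, B2=S
run #4 (c=3, k=6, v=-2) runs B2->E, B3->S, B1->T; records B1=T, B2=E, B3=S
run #5 (c=2, k=5, v=-1) runs B2->E, B3->E, B1->F, B4->T; records B1=F, B2=E, B3=E, B4=T
the full pool covers 7 outcomes: B1=T, B1=F, B2=S, B2=E, B3=S, B3=E, B4=T
checked all size-1 subsets: none covers 7 outcomes (max 4/7)
checked all size-2 subsets: none covers 7 outcomes (max 6/7)
inputs {1, 2, 5} (size 3) cover everything; no size-3 subset with a lexicographically smaller index list covers all 7
Answer: 1, 2, 5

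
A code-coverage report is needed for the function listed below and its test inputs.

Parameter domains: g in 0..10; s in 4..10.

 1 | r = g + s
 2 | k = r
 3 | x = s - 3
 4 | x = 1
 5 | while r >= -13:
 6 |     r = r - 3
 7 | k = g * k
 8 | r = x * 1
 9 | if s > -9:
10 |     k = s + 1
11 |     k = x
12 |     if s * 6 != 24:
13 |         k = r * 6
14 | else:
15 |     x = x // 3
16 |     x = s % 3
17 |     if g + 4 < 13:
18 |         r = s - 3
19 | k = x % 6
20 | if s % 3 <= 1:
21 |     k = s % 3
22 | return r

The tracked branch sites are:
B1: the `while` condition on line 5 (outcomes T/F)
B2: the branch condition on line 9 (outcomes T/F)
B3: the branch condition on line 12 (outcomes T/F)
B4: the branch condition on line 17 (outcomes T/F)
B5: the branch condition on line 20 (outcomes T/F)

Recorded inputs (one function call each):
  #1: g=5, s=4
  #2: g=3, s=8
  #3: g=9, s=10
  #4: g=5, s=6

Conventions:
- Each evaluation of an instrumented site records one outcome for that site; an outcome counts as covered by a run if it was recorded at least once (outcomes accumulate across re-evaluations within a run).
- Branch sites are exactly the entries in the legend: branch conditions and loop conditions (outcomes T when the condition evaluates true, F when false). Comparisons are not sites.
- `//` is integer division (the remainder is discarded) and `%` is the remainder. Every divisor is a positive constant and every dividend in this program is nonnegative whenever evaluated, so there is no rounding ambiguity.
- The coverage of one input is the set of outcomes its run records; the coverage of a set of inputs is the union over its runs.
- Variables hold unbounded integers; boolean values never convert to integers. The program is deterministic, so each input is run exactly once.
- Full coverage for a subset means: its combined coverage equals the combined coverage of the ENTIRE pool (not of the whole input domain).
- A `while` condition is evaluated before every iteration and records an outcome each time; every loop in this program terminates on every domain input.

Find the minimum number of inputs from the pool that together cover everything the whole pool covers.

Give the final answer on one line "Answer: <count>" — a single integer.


#1 (g=5, s=4) -> B1->T, B1->T, B1->T, B1->T, B1->T, B1->T, B1->T, B1->T, B1->F, B2->T, B3->F, B5->T; covered: B1=T, B1=F, B2=T, B3=F, B5=T
#2 (g=3, s=8) -> B1->T, B1->T, B1->T, B1->T, B1->T, B1->T, B1->T, B1->T, B1->T, B1->F, B2->T, B3->T, B5->F; covered: B1=T, B1=F, B2=T, B3=T, B5=F
#3 (g=9, s=10) -> B1->T, B1->T, B1->T, B1->T, B1->T, B1->T, B1->T, B1->T, B1->T, B1->T, B1->T, B1->F, B2->T, B3->T, ...; covered: B1=T, B1=F, B2=T, B3=T, B5=T
#4 (g=5, s=6) -> B1->T, B1->T, B1->T, B1->T, B1->T, B1->T, B1->T, B1->T, B1->T, B1->F, B2->T, B3->T, B5->T; covered: B1=T, B1=F, B2=T, B3=T, B5=T
pool-wide coverage (7 outcomes): B1=T, B1=F, B2=T, B3=T, B3=F, B5=T, B5=F
size 1 is not enough: best union over all size-1 subsets is 5/7
inputs {1, 2} (size 2) cover everything; no size-2 subset with a lexicographically smaller index list covers all 7
Answer: 2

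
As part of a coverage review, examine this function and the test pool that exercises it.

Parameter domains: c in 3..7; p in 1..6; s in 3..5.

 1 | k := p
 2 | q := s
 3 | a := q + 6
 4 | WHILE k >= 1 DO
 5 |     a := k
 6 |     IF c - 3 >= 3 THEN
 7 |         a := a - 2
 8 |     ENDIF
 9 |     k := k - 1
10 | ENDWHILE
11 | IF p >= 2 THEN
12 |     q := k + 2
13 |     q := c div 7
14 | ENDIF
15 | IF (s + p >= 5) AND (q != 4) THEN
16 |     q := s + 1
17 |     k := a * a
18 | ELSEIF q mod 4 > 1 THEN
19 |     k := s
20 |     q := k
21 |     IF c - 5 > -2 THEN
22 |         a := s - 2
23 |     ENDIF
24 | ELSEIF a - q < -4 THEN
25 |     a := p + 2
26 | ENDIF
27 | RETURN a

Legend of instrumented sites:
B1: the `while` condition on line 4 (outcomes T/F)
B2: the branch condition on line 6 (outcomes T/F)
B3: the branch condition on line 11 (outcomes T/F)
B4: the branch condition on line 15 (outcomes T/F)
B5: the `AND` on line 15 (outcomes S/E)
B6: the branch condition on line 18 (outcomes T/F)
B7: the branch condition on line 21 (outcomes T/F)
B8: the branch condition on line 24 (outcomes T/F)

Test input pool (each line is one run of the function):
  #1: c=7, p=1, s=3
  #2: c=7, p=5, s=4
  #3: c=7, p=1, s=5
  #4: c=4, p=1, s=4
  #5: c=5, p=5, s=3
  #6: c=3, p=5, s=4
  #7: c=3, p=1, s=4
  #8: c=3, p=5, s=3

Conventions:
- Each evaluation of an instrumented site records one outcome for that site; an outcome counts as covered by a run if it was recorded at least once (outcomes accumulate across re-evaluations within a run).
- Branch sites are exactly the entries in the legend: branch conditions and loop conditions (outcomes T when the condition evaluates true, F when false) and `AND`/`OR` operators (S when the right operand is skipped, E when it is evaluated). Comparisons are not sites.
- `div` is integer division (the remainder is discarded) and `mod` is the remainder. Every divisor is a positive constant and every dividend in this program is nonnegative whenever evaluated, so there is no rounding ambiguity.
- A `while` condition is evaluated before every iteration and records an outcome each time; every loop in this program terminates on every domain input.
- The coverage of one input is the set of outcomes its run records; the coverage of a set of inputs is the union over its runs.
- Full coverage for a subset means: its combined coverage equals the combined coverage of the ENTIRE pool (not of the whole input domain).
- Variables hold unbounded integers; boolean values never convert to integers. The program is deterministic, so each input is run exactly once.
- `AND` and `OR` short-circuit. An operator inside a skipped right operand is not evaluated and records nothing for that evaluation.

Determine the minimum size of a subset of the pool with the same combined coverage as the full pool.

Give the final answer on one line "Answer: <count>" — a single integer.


run #1 (c=7, p=1, s=3) runs B1->T, B2->T, B1->F, B3->F, B5->S, B4->F, B6->T, B7->T; records B1=T, B1=F, B2=T, B3=F, B4=F, B5=S, B6=T, B7=T
run #2 (c=7, p=5, s=4) runs B1->T, B2->T, B1->T, B2->T, B1->T, B2->T, B1->T, B2->T, B1->T, B2->T, B1->F, B3->T, B5->E, B4->T; records B1=T, B1=F, B2=T, B3=T, B4=T, B5=E
run #3 (c=7, p=1, s=5) runs B1->T, B2->T, B1->F, B3->F, B5->E, B4->T; records B1=T, B1=F, B2=T, B3=F, B4=T, B5=E
run #4 (c=4, p=1, s=4) runs B1->T, B2->F, B1->F, B3->F, B5->E, B4->F, B6->F, B8->F; records B1=T, B1=F, B2=F, B3=F, B4=F, B5=E, B6=F, B8=F
run #5 (c=5, p=5, s=3) runs B1->T, B2->F, B1->T, B2->F, B1->T, B2->F, B1->T, B2->F, B1->T, B2->F, B1->F, B3->T, B5->E, B4->T; records B1=T, B1=F, B2=F, B3=T, B4=T, B5=E
run #6 (c=3, p=5, s=4) runs B1->T, B2->F, B1->T, B2->F, B1->T, B2->F, B1->T, B2->F, B1->T, B2->F, B1->F, B3->T, B5->E, B4->T; records B1=T, B1=F, B2=F, B3=T, B4=T, B5=E
run #7 (c=3, p=1, s=4) runs B1->T, B2->F, B1->F, B3->F, B5->E, B4->F, B6->F, B8->F; records B1=T, B1=F, B2=F, B3=F, B4=F, B5=E, B6=F, B8=F
run #8 (c=3, p=5, s=3) runs B1->T, B2->F, B1->T, B2->F, B1->T, B2->F, B1->T, B2->F, B1->T, B2->F, B1->F, B3->T, B5->E, B4->T; records B1=T, B1=F, B2=F, B3=T, B4=T, B5=E
pool-wide coverage (14 outcomes): B1=T, B1=F, B2=T, B2=F, B3=T, B3=F, B4=T, B4=F, B5=S, B5=E, B6=T, B6=F, B7=T, B8=F
size 1 is not enough: best union over all size-1 subsets is 8/14
size 2 is not enough: best union over all size-2 subsets is 12/14
size 3: inputs {1, 2, 4} cover all 14 outcomes, and no lexicographically smaller subset of this size does
Answer: 3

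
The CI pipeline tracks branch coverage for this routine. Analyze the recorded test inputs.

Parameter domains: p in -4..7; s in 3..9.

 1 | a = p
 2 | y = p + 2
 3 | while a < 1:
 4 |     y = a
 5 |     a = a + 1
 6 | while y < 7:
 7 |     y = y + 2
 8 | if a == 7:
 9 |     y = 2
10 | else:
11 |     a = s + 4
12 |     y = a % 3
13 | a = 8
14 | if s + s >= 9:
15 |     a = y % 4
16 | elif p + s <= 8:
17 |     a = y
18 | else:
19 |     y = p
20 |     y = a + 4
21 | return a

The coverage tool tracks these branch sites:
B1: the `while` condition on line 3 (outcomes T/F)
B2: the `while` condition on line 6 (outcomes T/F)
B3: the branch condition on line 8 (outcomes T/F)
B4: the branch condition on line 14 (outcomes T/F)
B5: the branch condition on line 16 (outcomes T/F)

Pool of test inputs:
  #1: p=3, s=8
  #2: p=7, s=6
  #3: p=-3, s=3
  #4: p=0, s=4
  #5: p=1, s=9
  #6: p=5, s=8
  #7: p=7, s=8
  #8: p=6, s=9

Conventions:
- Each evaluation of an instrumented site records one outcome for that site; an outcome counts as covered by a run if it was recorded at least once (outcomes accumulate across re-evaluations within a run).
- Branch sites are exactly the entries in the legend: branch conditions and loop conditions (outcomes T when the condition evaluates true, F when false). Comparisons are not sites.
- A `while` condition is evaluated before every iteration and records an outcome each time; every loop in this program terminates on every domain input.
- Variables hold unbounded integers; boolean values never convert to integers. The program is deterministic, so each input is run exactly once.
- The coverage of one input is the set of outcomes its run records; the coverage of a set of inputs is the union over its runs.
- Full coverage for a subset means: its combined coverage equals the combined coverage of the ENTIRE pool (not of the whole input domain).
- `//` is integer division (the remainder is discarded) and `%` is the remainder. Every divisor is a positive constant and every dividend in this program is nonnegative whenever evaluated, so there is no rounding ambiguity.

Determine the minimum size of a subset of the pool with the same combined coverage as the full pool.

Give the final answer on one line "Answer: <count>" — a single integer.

#1 (p=3, s=8) -> B1->F, B2->T, B2->F, B3->F, B4->T; covered: B1=F, B2=T, B2=F, B3=F, B4=T
#2 (p=7, s=6) -> B1->F, B2->F, B3->T, B4->T; covered: B1=F, B2=F, B3=T, B4=T
#3 (p=-3, s=3) -> B1->T, B1->T, B1->T, B1->T, B1->F, B2->T, B2->T, B2->T, B2->T, B2->F, B3->F, B4->F, B5->T; covered: B1=T, B1=F, B2=T, B2=F, B3=F, B4=F, B5=T
#4 (p=0, s=4) -> B1->T, B1->F, B2->T, B2->T, B2->T, B2->T, B2->F, B3->F, B4->F, B5->T; covered: B1=T, B1=F, B2=T, B2=F, B3=F, B4=F, B5=T
#5 (p=1, s=9) -> B1->F, B2->T, B2->T, B2->F, B3->F, B4->T; covered: B1=F, B2=T, B2=F, B3=F, B4=T
#6 (p=5, s=8) -> B1->F, B2->F, B3->F, B4->T; covered: B1=F, B2=F, B3=F, B4=T
#7 (p=7, s=8) -> B1->F, B2->F, B3->T, B4->T; covered: B1=F, B2=F, B3=T, B4=T
#8 (p=6, s=9) -> B1->F, B2->F, B3->F, B4->T; covered: B1=F, B2=F, B3=F, B4=T
union over all inputs: B1=T, B1=F, B2=T, B2=F, B3=T, B3=F, B4=T, B4=F, B5=T (9 outcomes)
size 1 is not enough: best union over all size-1 subsets is 7/9
inputs {2, 3} (size 2) cover everything; no size-2 subset with a lexicographically smaller index list covers all 9

Answer: 2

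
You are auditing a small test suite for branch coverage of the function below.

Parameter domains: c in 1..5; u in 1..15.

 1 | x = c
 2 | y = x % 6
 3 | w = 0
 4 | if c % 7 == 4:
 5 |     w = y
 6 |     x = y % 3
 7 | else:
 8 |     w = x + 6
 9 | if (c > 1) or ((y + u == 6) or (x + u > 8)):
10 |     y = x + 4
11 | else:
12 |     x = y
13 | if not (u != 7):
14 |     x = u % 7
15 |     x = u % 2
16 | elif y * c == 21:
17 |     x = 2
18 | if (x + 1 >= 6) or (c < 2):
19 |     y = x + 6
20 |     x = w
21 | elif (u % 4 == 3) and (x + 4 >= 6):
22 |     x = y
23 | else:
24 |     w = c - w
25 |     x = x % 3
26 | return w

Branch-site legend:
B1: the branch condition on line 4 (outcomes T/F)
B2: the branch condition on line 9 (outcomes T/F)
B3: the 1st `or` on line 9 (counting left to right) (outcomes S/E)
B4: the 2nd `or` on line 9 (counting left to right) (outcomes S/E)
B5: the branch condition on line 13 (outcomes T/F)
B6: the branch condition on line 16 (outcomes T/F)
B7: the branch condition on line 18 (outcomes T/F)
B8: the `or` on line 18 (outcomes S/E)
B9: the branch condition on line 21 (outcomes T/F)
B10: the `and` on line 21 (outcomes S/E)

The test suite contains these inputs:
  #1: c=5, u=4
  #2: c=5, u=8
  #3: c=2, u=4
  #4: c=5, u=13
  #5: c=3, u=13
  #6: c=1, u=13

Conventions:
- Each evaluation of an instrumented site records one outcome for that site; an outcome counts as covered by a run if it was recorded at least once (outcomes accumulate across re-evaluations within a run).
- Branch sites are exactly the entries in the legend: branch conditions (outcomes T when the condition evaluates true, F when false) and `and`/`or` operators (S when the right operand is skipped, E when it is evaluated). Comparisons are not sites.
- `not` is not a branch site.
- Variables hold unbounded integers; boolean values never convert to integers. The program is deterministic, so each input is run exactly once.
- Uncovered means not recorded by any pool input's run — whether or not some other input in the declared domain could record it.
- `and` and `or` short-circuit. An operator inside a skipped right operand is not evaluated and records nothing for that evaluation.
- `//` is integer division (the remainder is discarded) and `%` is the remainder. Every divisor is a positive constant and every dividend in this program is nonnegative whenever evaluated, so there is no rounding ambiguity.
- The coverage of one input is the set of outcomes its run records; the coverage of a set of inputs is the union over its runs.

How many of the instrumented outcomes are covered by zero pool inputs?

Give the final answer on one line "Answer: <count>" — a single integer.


test 1 (c=5, u=4) fires B1->F, B3->S, B2->T, B5->F, B6->F, B8->S, B7->T; hits B1=F, B2=T, B3=S, B5=F, B6=F, B7=T, B8=S
test 2 (c=5, u=8) fires B1->F, B3->S, B2->T, B5->F, B6->F, B8->S, B7->T; hits B1=F, B2=T, B3=S, B5=F, B6=F, B7=T, B8=S
test 3 (c=2, u=4) fires B1->F, B3->S, B2->T, B5->F, B6->F, B8->E, B7->F, B10->S, B9->F; hits B1=F, B2=T, B3=S, B5=F, B6=F, B7=F, B8=E, B9=F, B10=S
test 4 (c=5, u=13) fires B1->F, B3->S, B2->T, B5->F, B6->F, B8->S, B7->T; hits B1=F, B2=T, B3=S, B5=F, B6=F, B7=T, B8=S
test 5 (c=3, u=13) fires B1->F, B3->S, B2->T, B5->F, B6->T, B8->E, B7->F, B10->S, B9->F; hits B1=F, B2=T, B3=S, B5=F, B6=T, B7=F, B8=E, B9=F, B10=S
test 6 (c=1, u=13) fires B1->F, B3->E, B4->E, B2->T, B5->F, B6->F, B8->E, B7->T; hits B1=F, B2=T, B3=E, B4=E, B5=F, B6=F, B7=T, B8=E
union over the pool: B1=F, B2=T, B3=S, B3=E, B4=E, B5=F, B6=T, B6=F, B7=T, B7=F, B8=S, B8=E, B9=F, B10=S
uncovered (6 of 20): B1=T, B2=F, B4=S, B5=T, B9=T, B10=E
Answer: 6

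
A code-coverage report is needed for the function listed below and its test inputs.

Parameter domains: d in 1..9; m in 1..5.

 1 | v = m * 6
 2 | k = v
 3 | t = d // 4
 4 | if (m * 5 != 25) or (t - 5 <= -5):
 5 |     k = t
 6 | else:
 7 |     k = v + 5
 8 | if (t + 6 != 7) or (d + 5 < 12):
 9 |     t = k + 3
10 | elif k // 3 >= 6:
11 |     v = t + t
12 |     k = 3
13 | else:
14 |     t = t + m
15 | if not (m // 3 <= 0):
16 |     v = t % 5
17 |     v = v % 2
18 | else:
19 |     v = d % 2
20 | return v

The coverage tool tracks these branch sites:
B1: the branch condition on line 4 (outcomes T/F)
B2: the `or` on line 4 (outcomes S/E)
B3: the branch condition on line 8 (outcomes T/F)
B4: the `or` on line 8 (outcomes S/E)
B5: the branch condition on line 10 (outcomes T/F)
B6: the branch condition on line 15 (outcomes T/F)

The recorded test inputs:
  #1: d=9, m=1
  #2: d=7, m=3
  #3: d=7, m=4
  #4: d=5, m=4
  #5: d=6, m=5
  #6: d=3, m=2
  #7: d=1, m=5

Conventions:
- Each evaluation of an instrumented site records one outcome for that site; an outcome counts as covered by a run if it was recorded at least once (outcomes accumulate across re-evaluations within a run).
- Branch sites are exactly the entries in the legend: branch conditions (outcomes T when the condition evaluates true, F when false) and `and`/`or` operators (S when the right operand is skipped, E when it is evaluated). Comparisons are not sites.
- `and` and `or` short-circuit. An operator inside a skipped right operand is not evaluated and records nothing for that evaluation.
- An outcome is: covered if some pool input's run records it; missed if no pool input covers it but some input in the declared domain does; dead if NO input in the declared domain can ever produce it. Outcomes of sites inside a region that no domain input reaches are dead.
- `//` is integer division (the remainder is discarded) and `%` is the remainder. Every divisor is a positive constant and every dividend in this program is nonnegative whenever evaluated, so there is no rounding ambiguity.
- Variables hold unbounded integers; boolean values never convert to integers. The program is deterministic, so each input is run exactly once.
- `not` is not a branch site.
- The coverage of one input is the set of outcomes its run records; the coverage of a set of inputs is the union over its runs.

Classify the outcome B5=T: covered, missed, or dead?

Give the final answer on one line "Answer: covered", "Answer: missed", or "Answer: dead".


no pool input records B5=T
but domain input (d=7, m=5) does record it -> reachable, so missed
Answer: missed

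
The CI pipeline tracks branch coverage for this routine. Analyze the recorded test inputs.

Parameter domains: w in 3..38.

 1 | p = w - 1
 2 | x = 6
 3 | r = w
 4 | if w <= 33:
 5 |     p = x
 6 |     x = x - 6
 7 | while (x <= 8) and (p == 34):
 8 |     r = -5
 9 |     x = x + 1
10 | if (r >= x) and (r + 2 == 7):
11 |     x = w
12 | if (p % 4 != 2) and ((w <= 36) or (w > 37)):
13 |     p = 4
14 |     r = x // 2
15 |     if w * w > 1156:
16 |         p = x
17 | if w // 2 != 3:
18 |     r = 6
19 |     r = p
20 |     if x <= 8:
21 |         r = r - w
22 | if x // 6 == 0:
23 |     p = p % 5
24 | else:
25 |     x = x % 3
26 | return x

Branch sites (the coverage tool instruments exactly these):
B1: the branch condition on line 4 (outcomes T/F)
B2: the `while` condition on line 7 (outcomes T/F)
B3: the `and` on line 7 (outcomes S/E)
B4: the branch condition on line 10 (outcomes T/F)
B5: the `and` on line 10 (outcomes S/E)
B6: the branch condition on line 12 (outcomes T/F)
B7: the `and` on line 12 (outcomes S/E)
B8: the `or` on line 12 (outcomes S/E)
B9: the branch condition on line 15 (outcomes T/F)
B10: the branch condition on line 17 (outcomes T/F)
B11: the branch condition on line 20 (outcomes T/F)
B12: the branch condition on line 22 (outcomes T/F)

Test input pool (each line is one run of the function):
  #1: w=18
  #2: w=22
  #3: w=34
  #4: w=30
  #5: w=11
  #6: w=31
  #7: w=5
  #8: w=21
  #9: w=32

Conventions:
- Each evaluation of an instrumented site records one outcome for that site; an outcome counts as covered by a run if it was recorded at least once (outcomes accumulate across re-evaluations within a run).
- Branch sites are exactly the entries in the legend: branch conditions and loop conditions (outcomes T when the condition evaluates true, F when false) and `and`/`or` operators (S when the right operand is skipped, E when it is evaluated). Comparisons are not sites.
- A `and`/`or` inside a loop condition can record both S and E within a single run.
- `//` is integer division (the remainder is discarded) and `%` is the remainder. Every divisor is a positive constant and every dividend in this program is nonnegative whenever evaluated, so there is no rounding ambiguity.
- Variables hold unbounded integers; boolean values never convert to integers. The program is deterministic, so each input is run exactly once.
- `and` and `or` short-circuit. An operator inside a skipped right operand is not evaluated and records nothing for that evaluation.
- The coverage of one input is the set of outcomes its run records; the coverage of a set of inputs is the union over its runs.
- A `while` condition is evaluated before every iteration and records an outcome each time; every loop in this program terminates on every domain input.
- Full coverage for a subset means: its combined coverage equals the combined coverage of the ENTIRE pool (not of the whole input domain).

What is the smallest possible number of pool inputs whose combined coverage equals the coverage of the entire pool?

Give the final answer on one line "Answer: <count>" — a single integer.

input #1, w=18: events B1->T, B3->E, B2->F, B5->E, B4->F, B7->S, B6->F, B10->T, B11->T, B12->T; outcomes B1=T, B2=F, B3=E, B4=F, B5=E, B6=F, B7=S, B10=T, B11=T, B12=T
input #2, w=22: events B1->T, B3->E, B2->F, B5->E, B4->F, B7->S, B6->F, B10->T, B11->T, B12->T; outcomes B1=T, B2=F, B3=E, B4=F, B5=E, B6=F, B7=S, B10=T, B11=T, B12=T
input #3, w=34: events B1->F, B3->E, B2->F, B5->E, B4->F, B7->E, B8->S, B6->T, B9->F, B10->T, B11->T, B12->F; outcomes B1=F, B2=F, B3=E, B4=F, B5=E, B6=T, B7=E, B8=S, B9=F, B10=T, B11=T, B12=F
input #4, w=30: events B1->T, B3->E, B2->F, B5->E, B4->F, B7->S, B6->F, B10->T, B11->T, B12->T; outcomes B1=T, B2=F, B3=E, B4=F, B5=E, B6=F, B7=S, B10=T, B11=T, B12=T
input #5, w=11: events B1->T, B3->E, B2->F, B5->E, B4->F, B7->S, B6->F, B10->T, B11->T, B12->T; outcomes B1=T, B2=F, B3=E, B4=F, B5=E, B6=F, B7=S, B10=T, B11=T, B12=T
input #6, w=31: events B1->T, B3->E, B2->F, B5->E, B4->F, B7->S, B6->F, B10->T, B11->T, B12->T; outcomes B1=T, B2=F, B3=E, B4=F, B5=E, B6=F, B7=S, B10=T, B11=T, B12=T
input #7, w=5: events B1->T, B3->E, B2->F, B5->E, B4->T, B7->S, B6->F, B10->T, B11->T, B12->T; outcomes B1=T, B2=F, B3=E, B4=T, B5=E, B6=F, B7=S, B10=T, B11=T, B12=T
input #8, w=21: events B1->T, B3->E, B2->F, B5->E, B4->F, B7->S, B6->F, B10->T, B11->T, B12->T; outcomes B1=T, B2=F, B3=E, B4=F, B5=E, B6=F, B7=S, B10=T, B11=T, B12=T
input #9, w=32: events B1->T, B3->E, B2->F, B5->E, B4->F, B7->S, B6->F, B10->T, B11->T, B12->T; outcomes B1=T, B2=F, B3=E, B4=F, B5=E, B6=F, B7=S, B10=T, B11=T, B12=T
union over all inputs: B1=T, B1=F, B2=F, B3=E, B4=T, B4=F, B5=E, B6=T, B6=F, B7=S, B7=E, B8=S, B9=F, B10=T, B11=T, B12=T, B12=F (17 outcomes)
checked all size-1 subsets: none covers 17 outcomes (max 12/17)
size 2: inputs {3, 7} cover all 17 outcomes, and no lexicographically smaller subset of this size does

Answer: 2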